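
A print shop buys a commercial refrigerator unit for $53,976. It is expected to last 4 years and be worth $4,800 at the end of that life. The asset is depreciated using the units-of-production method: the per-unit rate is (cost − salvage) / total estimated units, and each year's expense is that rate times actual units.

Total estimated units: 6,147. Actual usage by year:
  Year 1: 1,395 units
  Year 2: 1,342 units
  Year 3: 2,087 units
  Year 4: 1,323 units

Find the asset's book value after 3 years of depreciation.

$15,384

Depreciable base = $53,976 − $4,800 = $49,176.
Rate = $49,176 / 6,147 units = $8 per unit.
Year 1: 1,395 × $8 = $11,160. Book value $42,816.
Year 2: 1,342 × $8 = $10,736. Book value $32,080.
Year 3: 2,087 × $8 = $16,696. Book value $15,384.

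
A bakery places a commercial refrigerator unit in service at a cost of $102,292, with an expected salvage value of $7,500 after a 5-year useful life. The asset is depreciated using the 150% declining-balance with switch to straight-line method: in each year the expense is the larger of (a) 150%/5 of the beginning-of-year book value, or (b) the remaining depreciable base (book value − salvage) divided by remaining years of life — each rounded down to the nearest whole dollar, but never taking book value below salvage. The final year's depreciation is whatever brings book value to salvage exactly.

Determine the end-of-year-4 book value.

$21,294

Depreciable base = $102,292 − $7,500 = $94,792.
Year 1: DB = ⌊$102,292 × 150%/5⌋ = $30,687; SL = ⌊$94,792/5⌋ = $18,958 → take DB $30,687. Book value $71,605.
Year 2: DB = ⌊$71,605 × 150%/5⌋ = $21,481; SL = ⌊$64,105/4⌋ = $16,026 → take DB $21,481. Book value $50,124.
Year 3: DB = ⌊$50,124 × 150%/5⌋ = $15,037; SL = ⌊$42,624/3⌋ = $14,208 → take DB $15,037. Book value $35,087.
Year 4: DB = ⌊$35,087 × 150%/5⌋ = $10,526; SL = ⌊$27,587/2⌋ = $13,793 → take SL $13,793. Book value $21,294.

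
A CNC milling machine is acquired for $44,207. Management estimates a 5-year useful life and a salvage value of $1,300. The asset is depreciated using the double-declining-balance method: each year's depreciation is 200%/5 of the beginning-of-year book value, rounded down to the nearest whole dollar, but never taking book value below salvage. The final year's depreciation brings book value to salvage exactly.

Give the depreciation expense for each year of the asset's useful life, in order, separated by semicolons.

$17,682; $10,610; $6,366; $3,819; $4,430

Depreciable base = $44,207 − $1,300 = $42,907.
Year 1: ⌊$44,207 × 200%/5⌋ = $17,682. Book value $26,525.
Year 2: ⌊$26,525 × 200%/5⌋ = $10,610. Book value $15,915.
Year 3: ⌊$15,915 × 200%/5⌋ = $6,366. Book value $9,549.
Year 4: ⌊$9,549 × 200%/5⌋ = $3,819. Book value $5,730.
Year 5 (final): $5,730 − $1,300 = $4,430. Book value $1,300.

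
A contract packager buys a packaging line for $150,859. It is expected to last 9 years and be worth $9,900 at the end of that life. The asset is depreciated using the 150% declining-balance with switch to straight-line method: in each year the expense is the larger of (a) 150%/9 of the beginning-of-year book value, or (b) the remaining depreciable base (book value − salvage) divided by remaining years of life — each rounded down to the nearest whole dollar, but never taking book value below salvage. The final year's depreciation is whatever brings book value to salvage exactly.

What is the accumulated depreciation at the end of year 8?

$128,388

Depreciable base = $150,859 − $9,900 = $140,959.
Year 1: DB = ⌊$150,859 × 150%/9⌋ = $25,143; SL = ⌊$140,959/9⌋ = $15,662 → take DB $25,143. Book value $125,716.
Year 2: DB = ⌊$125,716 × 150%/9⌋ = $20,952; SL = ⌊$115,816/8⌋ = $14,477 → take DB $20,952. Book value $104,764.
Year 3: DB = ⌊$104,764 × 150%/9⌋ = $17,460; SL = ⌊$94,864/7⌋ = $13,552 → take DB $17,460. Book value $87,304.
Year 4: DB = ⌊$87,304 × 150%/9⌋ = $14,550; SL = ⌊$77,404/6⌋ = $12,900 → take DB $14,550. Book value $72,754.
Year 5: DB = ⌊$72,754 × 150%/9⌋ = $12,125; SL = ⌊$62,854/5⌋ = $12,570 → take SL $12,570. Book value $60,184.
Year 6: DB = ⌊$60,184 × 150%/9⌋ = $10,030; SL = ⌊$50,284/4⌋ = $12,571 → take SL $12,571. Book value $47,613.
Year 7: DB = ⌊$47,613 × 150%/9⌋ = $7,935; SL = ⌊$37,713/3⌋ = $12,571 → take SL $12,571. Book value $35,042.
Year 8: DB = ⌊$35,042 × 150%/9⌋ = $5,840; SL = ⌊$25,142/2⌋ = $12,571 → take SL $12,571. Book value $22,471.
Accumulated through year 8 = $150,859 − $22,471 = $128,388.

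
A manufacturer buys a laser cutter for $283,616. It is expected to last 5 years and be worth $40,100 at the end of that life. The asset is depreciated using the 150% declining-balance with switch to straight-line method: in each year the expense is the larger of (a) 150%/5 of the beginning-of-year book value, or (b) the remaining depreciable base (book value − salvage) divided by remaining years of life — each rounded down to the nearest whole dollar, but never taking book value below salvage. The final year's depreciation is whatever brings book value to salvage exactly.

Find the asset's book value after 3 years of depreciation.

$97,282

Depreciable base = $283,616 − $40,100 = $243,516.
Year 1: DB = ⌊$283,616 × 150%/5⌋ = $85,084; SL = ⌊$243,516/5⌋ = $48,703 → take DB $85,084. Book value $198,532.
Year 2: DB = ⌊$198,532 × 150%/5⌋ = $59,559; SL = ⌊$158,432/4⌋ = $39,608 → take DB $59,559. Book value $138,973.
Year 3: DB = ⌊$138,973 × 150%/5⌋ = $41,691; SL = ⌊$98,873/3⌋ = $32,957 → take DB $41,691. Book value $97,282.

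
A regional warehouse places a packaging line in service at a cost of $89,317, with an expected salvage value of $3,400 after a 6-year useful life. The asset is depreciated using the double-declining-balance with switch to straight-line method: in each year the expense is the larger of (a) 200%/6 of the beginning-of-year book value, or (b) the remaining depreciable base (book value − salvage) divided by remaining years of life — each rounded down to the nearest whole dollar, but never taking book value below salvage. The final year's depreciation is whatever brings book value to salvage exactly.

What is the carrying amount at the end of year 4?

$17,644

Depreciable base = $89,317 − $3,400 = $85,917.
Year 1: DB = ⌊$89,317 × 200%/6⌋ = $29,772; SL = ⌊$85,917/6⌋ = $14,319 → take DB $29,772. Book value $59,545.
Year 2: DB = ⌊$59,545 × 200%/6⌋ = $19,848; SL = ⌊$56,145/5⌋ = $11,229 → take DB $19,848. Book value $39,697.
Year 3: DB = ⌊$39,697 × 200%/6⌋ = $13,232; SL = ⌊$36,297/4⌋ = $9,074 → take DB $13,232. Book value $26,465.
Year 4: DB = ⌊$26,465 × 200%/6⌋ = $8,821; SL = ⌊$23,065/3⌋ = $7,688 → take DB $8,821. Book value $17,644.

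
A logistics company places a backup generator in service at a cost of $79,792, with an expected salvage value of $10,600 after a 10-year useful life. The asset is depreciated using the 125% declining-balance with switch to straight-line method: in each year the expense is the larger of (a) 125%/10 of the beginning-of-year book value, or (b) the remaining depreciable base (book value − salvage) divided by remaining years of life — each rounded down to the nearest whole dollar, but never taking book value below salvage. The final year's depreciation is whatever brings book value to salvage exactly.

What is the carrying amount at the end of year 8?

$22,658

Depreciable base = $79,792 − $10,600 = $69,192.
Year 1: DB = ⌊$79,792 × 125%/10⌋ = $9,974; SL = ⌊$69,192/10⌋ = $6,919 → take DB $9,974. Book value $69,818.
Year 2: DB = ⌊$69,818 × 125%/10⌋ = $8,727; SL = ⌊$59,218/9⌋ = $6,579 → take DB $8,727. Book value $61,091.
Year 3: DB = ⌊$61,091 × 125%/10⌋ = $7,636; SL = ⌊$50,491/8⌋ = $6,311 → take DB $7,636. Book value $53,455.
Year 4: DB = ⌊$53,455 × 125%/10⌋ = $6,681; SL = ⌊$42,855/7⌋ = $6,122 → take DB $6,681. Book value $46,774.
Year 5: DB = ⌊$46,774 × 125%/10⌋ = $5,846; SL = ⌊$36,174/6⌋ = $6,029 → take SL $6,029. Book value $40,745.
Year 6: DB = ⌊$40,745 × 125%/10⌋ = $5,093; SL = ⌊$30,145/5⌋ = $6,029 → take SL $6,029. Book value $34,716.
Year 7: DB = ⌊$34,716 × 125%/10⌋ = $4,339; SL = ⌊$24,116/4⌋ = $6,029 → take SL $6,029. Book value $28,687.
Year 8: DB = ⌊$28,687 × 125%/10⌋ = $3,585; SL = ⌊$18,087/3⌋ = $6,029 → take SL $6,029. Book value $22,658.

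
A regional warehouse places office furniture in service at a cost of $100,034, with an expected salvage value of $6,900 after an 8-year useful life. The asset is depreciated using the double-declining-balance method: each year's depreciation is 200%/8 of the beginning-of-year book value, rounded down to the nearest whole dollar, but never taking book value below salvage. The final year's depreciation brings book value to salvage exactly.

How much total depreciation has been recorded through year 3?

Depreciable base = $100,034 − $6,900 = $93,134.
Year 1: ⌊$100,034 × 200%/8⌋ = $25,008. Book value $75,026.
Year 2: ⌊$75,026 × 200%/8⌋ = $18,756. Book value $56,270.
Year 3: ⌊$56,270 × 200%/8⌋ = $14,067. Book value $42,203.
Accumulated through year 3 = $100,034 − $42,203 = $57,831.

$57,831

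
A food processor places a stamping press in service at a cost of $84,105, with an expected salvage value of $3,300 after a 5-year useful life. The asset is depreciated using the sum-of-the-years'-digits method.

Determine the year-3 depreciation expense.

$16,161

Depreciable base = $84,105 − $3,300 = $80,805.
Sum of the years' digits = 5+4+3+2+1 = 15.
Year 1: $80,805 × 5/15 = $26,935. Book value $57,170.
Year 2: $80,805 × 4/15 = $21,548. Book value $35,622.
Year 3: $80,805 × 3/15 = $16,161. Book value $19,461.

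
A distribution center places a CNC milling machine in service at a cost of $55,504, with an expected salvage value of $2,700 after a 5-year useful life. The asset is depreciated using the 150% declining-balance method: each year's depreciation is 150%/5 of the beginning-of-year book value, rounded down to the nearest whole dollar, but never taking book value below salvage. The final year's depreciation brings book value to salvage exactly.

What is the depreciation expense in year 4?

$5,711

Depreciable base = $55,504 − $2,700 = $52,804.
Year 1: ⌊$55,504 × 150%/5⌋ = $16,651. Book value $38,853.
Year 2: ⌊$38,853 × 150%/5⌋ = $11,655. Book value $27,198.
Year 3: ⌊$27,198 × 150%/5⌋ = $8,159. Book value $19,039.
Year 4: ⌊$19,039 × 150%/5⌋ = $5,711. Book value $13,328.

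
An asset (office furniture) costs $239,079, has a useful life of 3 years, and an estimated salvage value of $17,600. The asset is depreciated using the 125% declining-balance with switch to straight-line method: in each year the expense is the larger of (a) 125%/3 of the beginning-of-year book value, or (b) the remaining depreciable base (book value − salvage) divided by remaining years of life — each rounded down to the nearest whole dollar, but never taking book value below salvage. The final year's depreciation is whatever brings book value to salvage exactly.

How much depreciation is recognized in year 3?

$60,932

Depreciable base = $239,079 − $17,600 = $221,479.
Year 1: DB = ⌊$239,079 × 125%/3⌋ = $99,616; SL = ⌊$221,479/3⌋ = $73,826 → take DB $99,616. Book value $139,463.
Year 2: DB = ⌊$139,463 × 125%/3⌋ = $58,109; SL = ⌊$121,863/2⌋ = $60,931 → take SL $60,931. Book value $78,532.
Year 3 (final): $78,532 − $17,600 = $60,932. Book value $17,600.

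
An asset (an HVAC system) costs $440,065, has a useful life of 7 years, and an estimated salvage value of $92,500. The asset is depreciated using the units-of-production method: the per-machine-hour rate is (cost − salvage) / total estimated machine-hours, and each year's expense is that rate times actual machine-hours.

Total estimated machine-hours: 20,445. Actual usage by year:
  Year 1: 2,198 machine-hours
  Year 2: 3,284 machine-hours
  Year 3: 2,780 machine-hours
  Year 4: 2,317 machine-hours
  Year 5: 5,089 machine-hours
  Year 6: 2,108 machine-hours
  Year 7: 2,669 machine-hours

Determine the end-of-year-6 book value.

$137,873

Depreciable base = $440,065 − $92,500 = $347,565.
Rate = $347,565 / 20,445 machine-hours = $17 per machine-hour.
Year 1: 2,198 × $17 = $37,366. Book value $402,699.
Year 2: 3,284 × $17 = $55,828. Book value $346,871.
Year 3: 2,780 × $17 = $47,260. Book value $299,611.
Year 4: 2,317 × $17 = $39,389. Book value $260,222.
Year 5: 5,089 × $17 = $86,513. Book value $173,709.
Year 6: 2,108 × $17 = $35,836. Book value $137,873.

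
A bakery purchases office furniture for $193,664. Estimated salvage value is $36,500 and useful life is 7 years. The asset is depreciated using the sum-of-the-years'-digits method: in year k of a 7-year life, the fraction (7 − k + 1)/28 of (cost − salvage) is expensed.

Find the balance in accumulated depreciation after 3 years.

Depreciable base = $193,664 − $36,500 = $157,164.
Sum of the years' digits = 7+6+5+4+3+2+1 = 28.
Year 1: $157,164 × 7/28 = $39,291. Book value $154,373.
Year 2: $157,164 × 6/28 = $33,678. Book value $120,695.
Year 3: $157,164 × 5/28 = $28,065. Book value $92,630.
Accumulated through year 3 = $193,664 − $92,630 = $101,034.

$101,034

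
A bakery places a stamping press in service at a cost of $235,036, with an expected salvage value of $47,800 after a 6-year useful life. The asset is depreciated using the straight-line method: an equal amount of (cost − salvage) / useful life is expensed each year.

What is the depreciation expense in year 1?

Depreciable base = $235,036 − $47,800 = $187,236.
Annual expense = $187,236 / 6 = $31,206.

$31,206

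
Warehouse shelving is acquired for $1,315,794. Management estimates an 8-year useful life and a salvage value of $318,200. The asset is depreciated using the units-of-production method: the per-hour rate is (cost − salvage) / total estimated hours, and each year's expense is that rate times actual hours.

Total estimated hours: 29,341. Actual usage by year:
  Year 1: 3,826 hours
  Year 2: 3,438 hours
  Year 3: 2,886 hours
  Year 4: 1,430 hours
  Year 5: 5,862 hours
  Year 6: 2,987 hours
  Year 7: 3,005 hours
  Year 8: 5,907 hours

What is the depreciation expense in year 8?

Depreciable base = $1,315,794 − $318,200 = $997,594.
Rate = $997,594 / 29,341 hours = $34 per hour.
Year 1: 3,826 × $34 = $130,084. Book value $1,185,710.
Year 2: 3,438 × $34 = $116,892. Book value $1,068,818.
Year 3: 2,886 × $34 = $98,124. Book value $970,694.
Year 4: 1,430 × $34 = $48,620. Book value $922,074.
Year 5: 5,862 × $34 = $199,308. Book value $722,766.
Year 6: 2,987 × $34 = $101,558. Book value $621,208.
Year 7: 3,005 × $34 = $102,170. Book value $519,038.
Year 8: 5,907 × $34 = $200,838. Book value $318,200.

$200,838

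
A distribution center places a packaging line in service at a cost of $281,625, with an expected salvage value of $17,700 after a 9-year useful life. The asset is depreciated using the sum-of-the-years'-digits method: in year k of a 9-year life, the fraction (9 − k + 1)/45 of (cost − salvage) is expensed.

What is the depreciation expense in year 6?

$23,460

Depreciable base = $281,625 − $17,700 = $263,925.
Sum of the years' digits = 9+8+7+6+5+4+3+2+1 = 45.
Year 1: $263,925 × 9/45 = $52,785. Book value $228,840.
Year 2: $263,925 × 8/45 = $46,920. Book value $181,920.
Year 3: $263,925 × 7/45 = $41,055. Book value $140,865.
Year 4: $263,925 × 6/45 = $35,190. Book value $105,675.
Year 5: $263,925 × 5/45 = $29,325. Book value $76,350.
Year 6: $263,925 × 4/45 = $23,460. Book value $52,890.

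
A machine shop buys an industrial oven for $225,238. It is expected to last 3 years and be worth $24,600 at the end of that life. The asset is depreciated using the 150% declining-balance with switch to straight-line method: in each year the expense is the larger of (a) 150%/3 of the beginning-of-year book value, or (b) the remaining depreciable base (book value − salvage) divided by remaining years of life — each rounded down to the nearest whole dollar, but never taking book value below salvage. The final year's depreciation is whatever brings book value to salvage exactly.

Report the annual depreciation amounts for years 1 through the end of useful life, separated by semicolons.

Depreciable base = $225,238 − $24,600 = $200,638.
Year 1: DB = ⌊$225,238 × 150%/3⌋ = $112,619; SL = ⌊$200,638/3⌋ = $66,879 → take DB $112,619. Book value $112,619.
Year 2: DB = ⌊$112,619 × 150%/3⌋ = $56,309; SL = ⌊$88,019/2⌋ = $44,009 → take DB $56,309. Book value $56,310.
Year 3 (final): $56,310 − $24,600 = $31,710. Book value $24,600.

$112,619; $56,309; $31,710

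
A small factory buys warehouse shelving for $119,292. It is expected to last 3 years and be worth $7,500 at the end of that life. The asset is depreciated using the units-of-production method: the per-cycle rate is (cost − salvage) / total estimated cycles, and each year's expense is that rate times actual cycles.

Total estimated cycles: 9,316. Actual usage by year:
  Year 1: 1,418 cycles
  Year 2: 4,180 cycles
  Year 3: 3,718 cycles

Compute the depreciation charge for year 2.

Depreciable base = $119,292 − $7,500 = $111,792.
Rate = $111,792 / 9,316 cycles = $12 per cycle.
Year 1: 1,418 × $12 = $17,016. Book value $102,276.
Year 2: 4,180 × $12 = $50,160. Book value $52,116.

$50,160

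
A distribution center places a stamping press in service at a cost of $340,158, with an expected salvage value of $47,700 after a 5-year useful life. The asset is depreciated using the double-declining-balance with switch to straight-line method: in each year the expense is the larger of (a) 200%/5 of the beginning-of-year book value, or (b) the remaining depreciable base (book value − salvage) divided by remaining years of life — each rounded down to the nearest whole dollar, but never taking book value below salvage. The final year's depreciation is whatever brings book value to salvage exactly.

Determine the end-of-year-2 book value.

Depreciable base = $340,158 − $47,700 = $292,458.
Year 1: DB = ⌊$340,158 × 200%/5⌋ = $136,063; SL = ⌊$292,458/5⌋ = $58,491 → take DB $136,063. Book value $204,095.
Year 2: DB = ⌊$204,095 × 200%/5⌋ = $81,638; SL = ⌊$156,395/4⌋ = $39,098 → take DB $81,638. Book value $122,457.

$122,457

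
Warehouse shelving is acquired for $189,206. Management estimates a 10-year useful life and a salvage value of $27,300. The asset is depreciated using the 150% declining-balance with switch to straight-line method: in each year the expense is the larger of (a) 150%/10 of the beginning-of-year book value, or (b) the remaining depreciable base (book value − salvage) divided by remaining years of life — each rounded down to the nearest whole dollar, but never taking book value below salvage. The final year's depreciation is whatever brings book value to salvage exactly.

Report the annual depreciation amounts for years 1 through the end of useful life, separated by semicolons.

Depreciable base = $189,206 − $27,300 = $161,906.
Year 1: DB = ⌊$189,206 × 150%/10⌋ = $28,380; SL = ⌊$161,906/10⌋ = $16,190 → take DB $28,380. Book value $160,826.
Year 2: DB = ⌊$160,826 × 150%/10⌋ = $24,123; SL = ⌊$133,526/9⌋ = $14,836 → take DB $24,123. Book value $136,703.
Year 3: DB = ⌊$136,703 × 150%/10⌋ = $20,505; SL = ⌊$109,403/8⌋ = $13,675 → take DB $20,505. Book value $116,198.
Year 4: DB = ⌊$116,198 × 150%/10⌋ = $17,429; SL = ⌊$88,898/7⌋ = $12,699 → take DB $17,429. Book value $98,769.
Year 5: DB = ⌊$98,769 × 150%/10⌋ = $14,815; SL = ⌊$71,469/6⌋ = $11,911 → take DB $14,815. Book value $83,954.
Year 6: DB = ⌊$83,954 × 150%/10⌋ = $12,593; SL = ⌊$56,654/5⌋ = $11,330 → take DB $12,593. Book value $71,361.
Year 7: DB = ⌊$71,361 × 150%/10⌋ = $10,704; SL = ⌊$44,061/4⌋ = $11,015 → take SL $11,015. Book value $60,346.
Year 8: DB = ⌊$60,346 × 150%/10⌋ = $9,051; SL = ⌊$33,046/3⌋ = $11,015 → take SL $11,015. Book value $49,331.
Year 9: DB = ⌊$49,331 × 150%/10⌋ = $7,399; SL = ⌊$22,031/2⌋ = $11,015 → take SL $11,015. Book value $38,316.
Year 10 (final): $38,316 − $27,300 = $11,016. Book value $27,300.

$28,380; $24,123; $20,505; $17,429; $14,815; $12,593; $11,015; $11,015; $11,015; $11,016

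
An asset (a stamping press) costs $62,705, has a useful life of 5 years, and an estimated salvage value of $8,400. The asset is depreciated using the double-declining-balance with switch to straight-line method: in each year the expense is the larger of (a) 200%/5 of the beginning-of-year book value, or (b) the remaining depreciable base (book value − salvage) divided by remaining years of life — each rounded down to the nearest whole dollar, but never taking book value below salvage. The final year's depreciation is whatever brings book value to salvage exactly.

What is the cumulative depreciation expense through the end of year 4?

$54,305

Depreciable base = $62,705 − $8,400 = $54,305.
Year 1: DB = ⌊$62,705 × 200%/5⌋ = $25,082; SL = ⌊$54,305/5⌋ = $10,861 → take DB $25,082. Book value $37,623.
Year 2: DB = ⌊$37,623 × 200%/5⌋ = $15,049; SL = ⌊$29,223/4⌋ = $7,305 → take DB $15,049. Book value $22,574.
Year 3: DB = ⌊$22,574 × 200%/5⌋ = $9,029; SL = ⌊$14,174/3⌋ = $4,724 → take DB $9,029. Book value $13,545.
Year 4: DB = ⌊$13,545 × 200%/5⌋ = $5,418; SL = ⌊$5,145/2⌋ = $2,572 → take DB $5,418, capped at $5,145. Book value $8,400.
Accumulated through year 4 = $62,705 − $8,400 = $54,305.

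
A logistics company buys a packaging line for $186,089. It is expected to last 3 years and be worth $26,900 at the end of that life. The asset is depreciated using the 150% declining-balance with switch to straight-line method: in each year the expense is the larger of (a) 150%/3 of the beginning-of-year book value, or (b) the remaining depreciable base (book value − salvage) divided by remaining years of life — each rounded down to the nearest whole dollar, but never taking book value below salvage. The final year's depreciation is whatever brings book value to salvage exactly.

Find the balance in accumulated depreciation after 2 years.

$139,566

Depreciable base = $186,089 − $26,900 = $159,189.
Year 1: DB = ⌊$186,089 × 150%/3⌋ = $93,044; SL = ⌊$159,189/3⌋ = $53,063 → take DB $93,044. Book value $93,045.
Year 2: DB = ⌊$93,045 × 150%/3⌋ = $46,522; SL = ⌊$66,145/2⌋ = $33,072 → take DB $46,522. Book value $46,523.
Accumulated through year 2 = $186,089 − $46,523 = $139,566.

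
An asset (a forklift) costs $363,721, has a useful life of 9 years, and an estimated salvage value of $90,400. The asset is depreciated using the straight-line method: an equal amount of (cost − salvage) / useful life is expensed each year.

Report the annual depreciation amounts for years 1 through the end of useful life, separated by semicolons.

$30,369; $30,369; $30,369; $30,369; $30,369; $30,369; $30,369; $30,369; $30,369

Depreciable base = $363,721 − $90,400 = $273,321.
Annual expense = $273,321 / 9 = $30,369.
End of year 1: book value $333,352.
End of year 2: book value $302,983.
End of year 3: book value $272,614.
End of year 4: book value $242,245.
End of year 5: book value $211,876.
End of year 6: book value $181,507.
End of year 7: book value $151,138.
End of year 8: book value $120,769.
End of year 9: book value $90,400.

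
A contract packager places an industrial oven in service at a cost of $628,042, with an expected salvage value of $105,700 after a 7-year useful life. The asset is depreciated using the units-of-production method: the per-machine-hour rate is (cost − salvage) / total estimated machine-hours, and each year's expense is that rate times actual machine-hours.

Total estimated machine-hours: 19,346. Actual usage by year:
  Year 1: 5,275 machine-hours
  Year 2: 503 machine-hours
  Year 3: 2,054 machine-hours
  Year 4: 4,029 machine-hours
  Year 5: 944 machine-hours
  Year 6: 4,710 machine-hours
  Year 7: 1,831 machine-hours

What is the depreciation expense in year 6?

Depreciable base = $628,042 − $105,700 = $522,342.
Rate = $522,342 / 19,346 machine-hours = $27 per machine-hour.
Year 1: 5,275 × $27 = $142,425. Book value $485,617.
Year 2: 503 × $27 = $13,581. Book value $472,036.
Year 3: 2,054 × $27 = $55,458. Book value $416,578.
Year 4: 4,029 × $27 = $108,783. Book value $307,795.
Year 5: 944 × $27 = $25,488. Book value $282,307.
Year 6: 4,710 × $27 = $127,170. Book value $155,137.

$127,170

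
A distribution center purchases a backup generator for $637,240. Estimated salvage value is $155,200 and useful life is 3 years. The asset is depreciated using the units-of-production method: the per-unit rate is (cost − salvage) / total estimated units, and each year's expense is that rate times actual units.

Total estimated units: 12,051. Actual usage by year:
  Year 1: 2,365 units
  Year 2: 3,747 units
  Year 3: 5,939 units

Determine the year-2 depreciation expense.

$149,880

Depreciable base = $637,240 − $155,200 = $482,040.
Rate = $482,040 / 12,051 units = $40 per unit.
Year 1: 2,365 × $40 = $94,600. Book value $542,640.
Year 2: 3,747 × $40 = $149,880. Book value $392,760.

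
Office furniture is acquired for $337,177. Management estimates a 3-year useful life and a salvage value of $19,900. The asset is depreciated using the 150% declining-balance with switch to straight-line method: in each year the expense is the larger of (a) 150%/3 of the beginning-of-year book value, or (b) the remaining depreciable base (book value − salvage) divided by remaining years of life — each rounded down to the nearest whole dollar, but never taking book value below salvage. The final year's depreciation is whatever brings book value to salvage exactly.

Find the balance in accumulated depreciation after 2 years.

$252,882

Depreciable base = $337,177 − $19,900 = $317,277.
Year 1: DB = ⌊$337,177 × 150%/3⌋ = $168,588; SL = ⌊$317,277/3⌋ = $105,759 → take DB $168,588. Book value $168,589.
Year 2: DB = ⌊$168,589 × 150%/3⌋ = $84,294; SL = ⌊$148,689/2⌋ = $74,344 → take DB $84,294. Book value $84,295.
Accumulated through year 2 = $337,177 − $84,295 = $252,882.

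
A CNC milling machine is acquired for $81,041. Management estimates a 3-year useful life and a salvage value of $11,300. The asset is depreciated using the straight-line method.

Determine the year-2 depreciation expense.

Depreciable base = $81,041 − $11,300 = $69,741.
Annual expense = $69,741 / 3 = $23,247.

$23,247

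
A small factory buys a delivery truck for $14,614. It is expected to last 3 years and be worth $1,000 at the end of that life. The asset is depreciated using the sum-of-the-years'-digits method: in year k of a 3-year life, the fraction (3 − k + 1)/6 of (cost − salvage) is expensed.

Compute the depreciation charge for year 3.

Depreciable base = $14,614 − $1,000 = $13,614.
Sum of the years' digits = 3+2+1 = 6.
Year 1: $13,614 × 3/6 = $6,807. Book value $7,807.
Year 2: $13,614 × 2/6 = $4,538. Book value $3,269.
Year 3: $13,614 × 1/6 = $2,269. Book value $1,000.

$2,269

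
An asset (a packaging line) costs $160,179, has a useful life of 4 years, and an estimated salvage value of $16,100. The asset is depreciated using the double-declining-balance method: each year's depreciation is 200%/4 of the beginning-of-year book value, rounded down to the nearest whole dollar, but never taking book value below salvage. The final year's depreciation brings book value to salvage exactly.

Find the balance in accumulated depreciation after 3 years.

Depreciable base = $160,179 − $16,100 = $144,079.
Year 1: ⌊$160,179 × 200%/4⌋ = $80,089. Book value $80,090.
Year 2: ⌊$80,090 × 200%/4⌋ = $40,045. Book value $40,045.
Year 3: ⌊$40,045 × 200%/4⌋ = $20,022. Book value $20,023.
Accumulated through year 3 = $160,179 − $20,023 = $140,156.

$140,156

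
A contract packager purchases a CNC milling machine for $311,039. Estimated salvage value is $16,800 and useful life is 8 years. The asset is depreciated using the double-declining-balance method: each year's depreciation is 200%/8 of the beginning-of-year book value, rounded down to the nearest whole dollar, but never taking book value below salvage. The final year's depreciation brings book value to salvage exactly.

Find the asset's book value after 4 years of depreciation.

Depreciable base = $311,039 − $16,800 = $294,239.
Year 1: ⌊$311,039 × 200%/8⌋ = $77,759. Book value $233,280.
Year 2: ⌊$233,280 × 200%/8⌋ = $58,320. Book value $174,960.
Year 3: ⌊$174,960 × 200%/8⌋ = $43,740. Book value $131,220.
Year 4: ⌊$131,220 × 200%/8⌋ = $32,805. Book value $98,415.

$98,415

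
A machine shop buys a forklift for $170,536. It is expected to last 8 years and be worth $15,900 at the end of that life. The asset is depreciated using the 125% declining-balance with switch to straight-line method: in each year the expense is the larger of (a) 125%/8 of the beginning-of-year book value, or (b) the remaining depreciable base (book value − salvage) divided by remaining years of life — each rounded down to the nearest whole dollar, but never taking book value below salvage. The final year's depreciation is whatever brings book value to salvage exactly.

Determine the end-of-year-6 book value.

Depreciable base = $170,536 − $15,900 = $154,636.
Year 1: DB = ⌊$170,536 × 125%/8⌋ = $26,646; SL = ⌊$154,636/8⌋ = $19,329 → take DB $26,646. Book value $143,890.
Year 2: DB = ⌊$143,890 × 125%/8⌋ = $22,482; SL = ⌊$127,990/7⌋ = $18,284 → take DB $22,482. Book value $121,408.
Year 3: DB = ⌊$121,408 × 125%/8⌋ = $18,970; SL = ⌊$105,508/6⌋ = $17,584 → take DB $18,970. Book value $102,438.
Year 4: DB = ⌊$102,438 × 125%/8⌋ = $16,005; SL = ⌊$86,538/5⌋ = $17,307 → take SL $17,307. Book value $85,131.
Year 5: DB = ⌊$85,131 × 125%/8⌋ = $13,301; SL = ⌊$69,231/4⌋ = $17,307 → take SL $17,307. Book value $67,824.
Year 6: DB = ⌊$67,824 × 125%/8⌋ = $10,597; SL = ⌊$51,924/3⌋ = $17,308 → take SL $17,308. Book value $50,516.

$50,516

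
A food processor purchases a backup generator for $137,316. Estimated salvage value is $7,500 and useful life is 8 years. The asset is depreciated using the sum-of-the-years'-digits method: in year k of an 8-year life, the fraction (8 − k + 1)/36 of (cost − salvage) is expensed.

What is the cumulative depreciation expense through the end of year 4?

Depreciable base = $137,316 − $7,500 = $129,816.
Sum of the years' digits = 8+7+6+5+4+3+2+1 = 36.
Year 1: $129,816 × 8/36 = $28,848. Book value $108,468.
Year 2: $129,816 × 7/36 = $25,242. Book value $83,226.
Year 3: $129,816 × 6/36 = $21,636. Book value $61,590.
Year 4: $129,816 × 5/36 = $18,030. Book value $43,560.
Accumulated through year 4 = $137,316 − $43,560 = $93,756.

$93,756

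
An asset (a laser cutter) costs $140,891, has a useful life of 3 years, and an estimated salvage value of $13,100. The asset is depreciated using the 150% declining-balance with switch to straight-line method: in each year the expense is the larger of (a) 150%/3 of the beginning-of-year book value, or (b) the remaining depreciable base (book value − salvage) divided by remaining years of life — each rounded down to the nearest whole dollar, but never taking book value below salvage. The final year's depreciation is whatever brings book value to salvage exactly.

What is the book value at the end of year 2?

Depreciable base = $140,891 − $13,100 = $127,791.
Year 1: DB = ⌊$140,891 × 150%/3⌋ = $70,445; SL = ⌊$127,791/3⌋ = $42,597 → take DB $70,445. Book value $70,446.
Year 2: DB = ⌊$70,446 × 150%/3⌋ = $35,223; SL = ⌊$57,346/2⌋ = $28,673 → take DB $35,223. Book value $35,223.

$35,223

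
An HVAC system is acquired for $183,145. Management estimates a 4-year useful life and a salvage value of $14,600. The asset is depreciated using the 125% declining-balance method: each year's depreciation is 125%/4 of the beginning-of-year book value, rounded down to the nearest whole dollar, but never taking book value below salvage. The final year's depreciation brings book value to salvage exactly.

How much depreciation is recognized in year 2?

$39,347

Depreciable base = $183,145 − $14,600 = $168,545.
Year 1: ⌊$183,145 × 125%/4⌋ = $57,232. Book value $125,913.
Year 2: ⌊$125,913 × 125%/4⌋ = $39,347. Book value $86,566.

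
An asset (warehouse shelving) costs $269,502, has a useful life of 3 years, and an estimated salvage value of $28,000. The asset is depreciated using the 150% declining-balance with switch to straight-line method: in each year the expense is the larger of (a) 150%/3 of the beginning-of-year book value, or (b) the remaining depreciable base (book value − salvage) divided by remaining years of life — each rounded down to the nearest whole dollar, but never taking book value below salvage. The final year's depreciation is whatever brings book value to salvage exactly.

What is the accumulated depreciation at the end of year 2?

Depreciable base = $269,502 − $28,000 = $241,502.
Year 1: DB = ⌊$269,502 × 150%/3⌋ = $134,751; SL = ⌊$241,502/3⌋ = $80,500 → take DB $134,751. Book value $134,751.
Year 2: DB = ⌊$134,751 × 150%/3⌋ = $67,375; SL = ⌊$106,751/2⌋ = $53,375 → take DB $67,375. Book value $67,376.
Accumulated through year 2 = $269,502 − $67,376 = $202,126.

$202,126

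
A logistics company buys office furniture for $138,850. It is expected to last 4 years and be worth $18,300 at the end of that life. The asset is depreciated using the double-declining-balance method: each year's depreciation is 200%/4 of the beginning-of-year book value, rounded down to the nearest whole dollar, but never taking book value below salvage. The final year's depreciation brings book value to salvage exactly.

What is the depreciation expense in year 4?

$0

Depreciable base = $138,850 − $18,300 = $120,550.
Year 1: ⌊$138,850 × 200%/4⌋ = $69,425. Book value $69,425.
Year 2: ⌊$69,425 × 200%/4⌋ = $34,712. Book value $34,713.
Year 3: ⌊$34,713 × 200%/4⌋ = $17,356, capped at $16,413. Book value $18,300.
Year 4 (final): $18,300 − $18,300 = $0. Book value $18,300.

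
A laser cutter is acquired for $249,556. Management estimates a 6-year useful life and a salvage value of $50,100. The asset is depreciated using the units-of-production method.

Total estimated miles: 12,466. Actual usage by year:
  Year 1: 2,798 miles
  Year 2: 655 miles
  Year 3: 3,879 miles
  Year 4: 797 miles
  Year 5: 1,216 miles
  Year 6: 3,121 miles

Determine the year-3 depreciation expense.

Depreciable base = $249,556 − $50,100 = $199,456.
Rate = $199,456 / 12,466 miles = $16 per mile.
Year 1: 2,798 × $16 = $44,768. Book value $204,788.
Year 2: 655 × $16 = $10,480. Book value $194,308.
Year 3: 3,879 × $16 = $62,064. Book value $132,244.

$62,064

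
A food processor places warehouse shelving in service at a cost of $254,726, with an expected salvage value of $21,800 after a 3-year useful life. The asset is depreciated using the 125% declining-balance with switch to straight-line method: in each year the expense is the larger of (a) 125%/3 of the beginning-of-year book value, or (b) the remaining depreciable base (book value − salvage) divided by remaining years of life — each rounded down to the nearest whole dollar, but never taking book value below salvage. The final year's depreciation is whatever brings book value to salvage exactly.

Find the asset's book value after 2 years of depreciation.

Depreciable base = $254,726 − $21,800 = $232,926.
Year 1: DB = ⌊$254,726 × 125%/3⌋ = $106,135; SL = ⌊$232,926/3⌋ = $77,642 → take DB $106,135. Book value $148,591.
Year 2: DB = ⌊$148,591 × 125%/3⌋ = $61,912; SL = ⌊$126,791/2⌋ = $63,395 → take SL $63,395. Book value $85,196.

$85,196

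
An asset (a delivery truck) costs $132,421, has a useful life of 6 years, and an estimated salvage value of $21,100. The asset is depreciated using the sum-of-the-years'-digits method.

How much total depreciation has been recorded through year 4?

$95,418

Depreciable base = $132,421 − $21,100 = $111,321.
Sum of the years' digits = 6+5+4+3+2+1 = 21.
Year 1: $111,321 × 6/21 = $31,806. Book value $100,615.
Year 2: $111,321 × 5/21 = $26,505. Book value $74,110.
Year 3: $111,321 × 4/21 = $21,204. Book value $52,906.
Year 4: $111,321 × 3/21 = $15,903. Book value $37,003.
Accumulated through year 4 = $132,421 − $37,003 = $95,418.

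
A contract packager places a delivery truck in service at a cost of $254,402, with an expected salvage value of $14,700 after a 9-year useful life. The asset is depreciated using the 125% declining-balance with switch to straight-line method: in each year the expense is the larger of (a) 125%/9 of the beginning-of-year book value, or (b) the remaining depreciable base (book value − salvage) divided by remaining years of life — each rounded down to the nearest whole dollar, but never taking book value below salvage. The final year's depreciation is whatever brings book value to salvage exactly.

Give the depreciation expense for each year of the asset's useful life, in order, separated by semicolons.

$35,333; $30,426; $26,200; $24,623; $24,624; $24,624; $24,624; $24,624; $24,624

Depreciable base = $254,402 − $14,700 = $239,702.
Year 1: DB = ⌊$254,402 × 125%/9⌋ = $35,333; SL = ⌊$239,702/9⌋ = $26,633 → take DB $35,333. Book value $219,069.
Year 2: DB = ⌊$219,069 × 125%/9⌋ = $30,426; SL = ⌊$204,369/8⌋ = $25,546 → take DB $30,426. Book value $188,643.
Year 3: DB = ⌊$188,643 × 125%/9⌋ = $26,200; SL = ⌊$173,943/7⌋ = $24,849 → take DB $26,200. Book value $162,443.
Year 4: DB = ⌊$162,443 × 125%/9⌋ = $22,561; SL = ⌊$147,743/6⌋ = $24,623 → take SL $24,623. Book value $137,820.
Year 5: DB = ⌊$137,820 × 125%/9⌋ = $19,141; SL = ⌊$123,120/5⌋ = $24,624 → take SL $24,624. Book value $113,196.
Year 6: DB = ⌊$113,196 × 125%/9⌋ = $15,721; SL = ⌊$98,496/4⌋ = $24,624 → take SL $24,624. Book value $88,572.
Year 7: DB = ⌊$88,572 × 125%/9⌋ = $12,301; SL = ⌊$73,872/3⌋ = $24,624 → take SL $24,624. Book value $63,948.
Year 8: DB = ⌊$63,948 × 125%/9⌋ = $8,881; SL = ⌊$49,248/2⌋ = $24,624 → take SL $24,624. Book value $39,324.
Year 9 (final): $39,324 − $14,700 = $24,624. Book value $14,700.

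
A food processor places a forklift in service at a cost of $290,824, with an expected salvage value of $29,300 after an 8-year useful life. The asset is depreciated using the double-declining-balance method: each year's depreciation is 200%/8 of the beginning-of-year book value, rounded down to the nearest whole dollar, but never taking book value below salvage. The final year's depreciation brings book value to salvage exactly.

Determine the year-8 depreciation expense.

$9,522

Depreciable base = $290,824 − $29,300 = $261,524.
Year 1: ⌊$290,824 × 200%/8⌋ = $72,706. Book value $218,118.
Year 2: ⌊$218,118 × 200%/8⌋ = $54,529. Book value $163,589.
Year 3: ⌊$163,589 × 200%/8⌋ = $40,897. Book value $122,692.
Year 4: ⌊$122,692 × 200%/8⌋ = $30,673. Book value $92,019.
Year 5: ⌊$92,019 × 200%/8⌋ = $23,004. Book value $69,015.
Year 6: ⌊$69,015 × 200%/8⌋ = $17,253. Book value $51,762.
Year 7: ⌊$51,762 × 200%/8⌋ = $12,940. Book value $38,822.
Year 8 (final): $38,822 − $29,300 = $9,522. Book value $29,300.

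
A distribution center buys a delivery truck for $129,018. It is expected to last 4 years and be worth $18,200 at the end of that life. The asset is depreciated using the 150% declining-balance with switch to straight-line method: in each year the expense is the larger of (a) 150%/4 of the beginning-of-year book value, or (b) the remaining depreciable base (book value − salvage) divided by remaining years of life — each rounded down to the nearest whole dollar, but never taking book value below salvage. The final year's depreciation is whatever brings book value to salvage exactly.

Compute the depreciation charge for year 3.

$18,899

Depreciable base = $129,018 − $18,200 = $110,818.
Year 1: DB = ⌊$129,018 × 150%/4⌋ = $48,381; SL = ⌊$110,818/4⌋ = $27,704 → take DB $48,381. Book value $80,637.
Year 2: DB = ⌊$80,637 × 150%/4⌋ = $30,238; SL = ⌊$62,437/3⌋ = $20,812 → take DB $30,238. Book value $50,399.
Year 3: DB = ⌊$50,399 × 150%/4⌋ = $18,899; SL = ⌊$32,199/2⌋ = $16,099 → take DB $18,899. Book value $31,500.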